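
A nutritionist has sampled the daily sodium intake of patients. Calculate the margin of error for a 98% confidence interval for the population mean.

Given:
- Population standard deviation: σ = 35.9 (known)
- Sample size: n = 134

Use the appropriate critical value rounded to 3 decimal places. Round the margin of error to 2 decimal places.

The population standard deviation σ is known, so use the z-interval margin of error formula.

For 98% confidence, z* = 2.326 (from standard normal table)

Margin of error formula for z-interval: E = z* × σ/√n

E = 2.326 × 35.9/√134
  = 2.326 × 3.101288
  = 7.2136

Rounded to 2 decimal places:

7.21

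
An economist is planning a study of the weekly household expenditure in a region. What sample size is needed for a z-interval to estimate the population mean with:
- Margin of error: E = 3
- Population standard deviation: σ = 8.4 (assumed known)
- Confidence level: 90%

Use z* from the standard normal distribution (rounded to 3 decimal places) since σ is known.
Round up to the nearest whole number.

Using z* since population σ is known (z-interval formula).

For 90% confidence, z* = 1.645 (from standard normal table)

Sample size formula for z-interval: n = (z*σ/E)²

n = (1.645 × 8.4 / 3)²
  = (4.606000)²
  = 21.2152

Round up to the nearest whole number: n = 22

22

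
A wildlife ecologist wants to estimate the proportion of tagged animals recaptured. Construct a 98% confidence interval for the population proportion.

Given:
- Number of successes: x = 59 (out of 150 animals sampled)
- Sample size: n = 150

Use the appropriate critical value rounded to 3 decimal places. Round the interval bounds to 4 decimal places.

Sample proportion: p̂ = 59/150 = 0.393333

Check conditions for normal approximation:
  np̂ = 59 ≥ 10 ✓
  n(1-p̂) = 91 ≥ 10 ✓

The sample is large enough, so use a z-interval (normal approximation) for the proportion.

For 98% confidence, z* = 2.326 (from standard normal table)

Standard error: SE = √(p̂(1-p̂)/n) = √(0.393333×0.606667/150) = 0.03988502

Margin of error: E = z* × SE = 2.326 × 0.03988502 = 0.092773

Z-interval: p̂ ± E = 0.393333 ± 0.092773 = (0.300561, 0.486106)

Rounded to 4 decimal places:

(0.3006, 0.4861)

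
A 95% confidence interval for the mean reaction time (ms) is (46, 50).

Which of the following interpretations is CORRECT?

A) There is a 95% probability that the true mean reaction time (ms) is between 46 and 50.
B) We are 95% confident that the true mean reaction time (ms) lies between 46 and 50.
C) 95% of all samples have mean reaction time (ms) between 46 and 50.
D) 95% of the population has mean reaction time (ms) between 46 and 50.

A confidence interval represents our confidence in the procedure, not a probability statement about the parameter.

Key concept: If we repeated this sampling process many times and computed a 95% CI each time, about 95% of those intervals would contain the true population parameter.

For this specific interval (46, 50):
- Midpoint (point estimate): 48
- Margin of error: 2

The correct interpretation is the one stating confidence that the true parameter lies in the interval — option B.

B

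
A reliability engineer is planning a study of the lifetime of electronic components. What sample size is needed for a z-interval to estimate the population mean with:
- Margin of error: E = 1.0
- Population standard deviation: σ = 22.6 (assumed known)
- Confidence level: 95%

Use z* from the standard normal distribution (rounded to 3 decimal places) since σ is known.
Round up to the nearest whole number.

Using z* since population σ is known (z-interval formula).

For 95% confidence, z* = 1.96 (from standard normal table)

Sample size formula for z-interval: n = (z*σ/E)²

n = (1.96 × 22.6 / 1.0)²
  = (44.296000)²
  = 1962.1356

Round up to the nearest whole number: n = 1963

1963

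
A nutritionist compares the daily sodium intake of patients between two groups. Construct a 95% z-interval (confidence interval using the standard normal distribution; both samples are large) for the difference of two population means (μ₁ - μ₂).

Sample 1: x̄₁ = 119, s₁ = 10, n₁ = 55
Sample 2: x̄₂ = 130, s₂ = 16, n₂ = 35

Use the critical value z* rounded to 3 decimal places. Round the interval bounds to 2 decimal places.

Both samples are large (n₁ = 55 ≥ 30, n₂ = 35 ≥ 30), so a z-interval for the difference of means applies.

Point estimate: x̄₁ - x̄₂ = 119 - 130 = -11

Standard error: SE = √(s₁²/n₁ + s₂²/n₂)
= √(10²/55 + 16²/35)
= √(1.818182 + 7.314286)
= 3.021997

For 95% confidence, z* = 1.96 (from standard normal table)
Margin of error: E = z* × SE = 1.96 × 3.021997 = 5.9231

Z-interval: (x̄₁ - x̄₂) ± E = -11 ± 5.9231 = (-16.9231, -5.0769)

Rounded to 2 decimal places:

(-16.92, -5.08)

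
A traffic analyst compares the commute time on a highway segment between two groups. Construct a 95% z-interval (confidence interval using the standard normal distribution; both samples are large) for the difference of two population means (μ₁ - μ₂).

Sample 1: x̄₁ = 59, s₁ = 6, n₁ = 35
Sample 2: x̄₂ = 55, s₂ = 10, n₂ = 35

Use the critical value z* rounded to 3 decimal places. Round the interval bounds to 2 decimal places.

Both samples are large (n₁ = 35 ≥ 30, n₂ = 35 ≥ 30), so a z-interval for the difference of means applies.

Point estimate: x̄₁ - x̄₂ = 59 - 55 = 4

Standard error: SE = √(s₁²/n₁ + s₂²/n₂)
= √(6²/35 + 10²/35)
= √(1.028571 + 2.857143)
= 1.971222

For 95% confidence, z* = 1.96 (from standard normal table)
Margin of error: E = z* × SE = 1.96 × 1.971222 = 3.8636

Z-interval: (x̄₁ - x̄₂) ± E = 4 ± 3.8636 = (0.1364, 7.8636)

Rounded to 2 decimal places:

(0.14, 7.86)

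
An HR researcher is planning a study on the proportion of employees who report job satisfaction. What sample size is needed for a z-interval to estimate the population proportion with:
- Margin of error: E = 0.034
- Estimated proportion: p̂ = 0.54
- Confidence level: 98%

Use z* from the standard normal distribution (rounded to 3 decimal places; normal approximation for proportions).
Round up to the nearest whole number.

Using z* for proportion z-interval (normal approximation).

For 98% confidence, z* = 2.326 (from standard normal table)

Sample size formula for proportion z-interval: n = z*²p̂(1-p̂)/E²

n = 2.326² × 0.54 × 0.46 / 0.034²
  = 5.410276 × 0.2484 / 0.001156
  = 1162.5541

Round up to the nearest whole number: n = 1163

1163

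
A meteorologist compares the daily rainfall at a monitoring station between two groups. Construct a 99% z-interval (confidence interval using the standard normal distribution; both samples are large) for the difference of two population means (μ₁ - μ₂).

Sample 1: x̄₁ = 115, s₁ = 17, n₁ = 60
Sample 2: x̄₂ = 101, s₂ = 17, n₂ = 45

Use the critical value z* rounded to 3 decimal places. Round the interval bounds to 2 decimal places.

Both samples are large (n₁ = 60 ≥ 30, n₂ = 45 ≥ 30), so a z-interval for the difference of means applies.

Point estimate: x̄₁ - x̄₂ = 115 - 101 = 14

Standard error: SE = √(s₁²/n₁ + s₂²/n₂)
= √(17²/60 + 17²/45)
= √(4.816667 + 6.422222)
= 3.352445

For 99% confidence, z* = 2.576 (from standard normal table)
Margin of error: E = z* × SE = 2.576 × 3.352445 = 8.6359

Z-interval: (x̄₁ - x̄₂) ± E = 14 ± 8.6359 = (5.3641, 22.6359)

Rounded to 2 decimal places:

(5.36, 22.64)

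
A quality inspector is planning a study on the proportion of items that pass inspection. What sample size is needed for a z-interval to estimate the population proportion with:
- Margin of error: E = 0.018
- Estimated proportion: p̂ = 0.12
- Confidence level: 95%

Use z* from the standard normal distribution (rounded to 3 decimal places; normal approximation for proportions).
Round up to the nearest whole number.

Using z* for proportion z-interval (normal approximation).

For 95% confidence, z* = 1.96 (from standard normal table)

Sample size formula for proportion z-interval: n = z*²p̂(1-p̂)/E²

n = 1.96² × 0.12 × 0.88 / 0.018²
  = 3.8416 × 0.1056 / 0.000324
  = 1252.0770

Round up to the nearest whole number: n = 1253

1253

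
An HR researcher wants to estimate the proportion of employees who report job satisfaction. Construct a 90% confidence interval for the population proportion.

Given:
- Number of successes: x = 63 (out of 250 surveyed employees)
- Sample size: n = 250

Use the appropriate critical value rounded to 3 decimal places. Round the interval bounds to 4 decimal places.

Sample proportion: p̂ = 63/250 = 0.252000

Check conditions for normal approximation:
  np̂ = 63 ≥ 10 ✓
  n(1-p̂) = 187 ≥ 10 ✓

The sample is large enough, so use a z-interval (normal approximation) for the proportion.

For 90% confidence, z* = 1.645 (from standard normal table)

Standard error: SE = √(p̂(1-p̂)/n) = √(0.252000×0.748000/250) = 0.02745877

Margin of error: E = z* × SE = 1.645 × 0.02745877 = 0.045170

Z-interval: p̂ ± E = 0.252000 ± 0.045170 = (0.206830, 0.297170)

Rounded to 4 decimal places:

(0.2068, 0.2972)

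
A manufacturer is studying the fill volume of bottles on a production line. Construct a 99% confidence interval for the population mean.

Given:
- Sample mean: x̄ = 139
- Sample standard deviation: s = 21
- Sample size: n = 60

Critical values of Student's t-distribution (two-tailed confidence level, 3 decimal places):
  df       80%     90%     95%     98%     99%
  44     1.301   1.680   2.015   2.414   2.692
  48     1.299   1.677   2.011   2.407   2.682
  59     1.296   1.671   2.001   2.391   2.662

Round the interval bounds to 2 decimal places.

The population standard deviation σ is unknown (only the sample standard deviation s is given), so use a t-interval with df = n - 1 = 60 - 1 = 59.

For 99% confidence with df = 59, t* = 2.662 (from t-table)

Standard error: SE = s/√n = 21/√60 = 2.711088

Margin of error: E = t* × SE = 2.662 × 2.711088 = 7.2169

T-interval: x̄ ± E = 139 ± 7.2169 = (131.7831, 146.2169)

Rounded to 2 decimal places:

(131.78, 146.22)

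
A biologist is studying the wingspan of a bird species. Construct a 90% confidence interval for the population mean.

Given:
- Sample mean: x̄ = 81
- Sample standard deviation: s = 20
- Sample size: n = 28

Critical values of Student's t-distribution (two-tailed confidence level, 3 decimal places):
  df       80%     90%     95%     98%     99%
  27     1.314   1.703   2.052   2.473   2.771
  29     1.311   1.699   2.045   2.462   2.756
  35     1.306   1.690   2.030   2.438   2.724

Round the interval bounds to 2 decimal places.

The population standard deviation σ is unknown (only the sample standard deviation s is given), so use a t-interval with df = n - 1 = 28 - 1 = 27.

For 90% confidence with df = 27, t* = 1.703 (from t-table)

Standard error: SE = s/√n = 20/√28 = 3.779645

Margin of error: E = t* × SE = 1.703 × 3.779645 = 6.4367

T-interval: x̄ ± E = 81 ± 6.4367 = (74.5633, 87.4367)

Rounded to 2 decimal places:

(74.56, 87.44)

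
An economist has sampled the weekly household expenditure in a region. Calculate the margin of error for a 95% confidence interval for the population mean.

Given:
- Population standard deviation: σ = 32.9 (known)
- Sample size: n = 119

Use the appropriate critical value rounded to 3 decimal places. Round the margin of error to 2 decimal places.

The population standard deviation σ is known, so use the z-interval margin of error formula.

For 95% confidence, z* = 1.96 (from standard normal table)

Margin of error formula for z-interval: E = z* × σ/√n

E = 1.96 × 32.9/√119
  = 1.96 × 3.015938
  = 5.9112

Rounded to 2 decimal places:

5.91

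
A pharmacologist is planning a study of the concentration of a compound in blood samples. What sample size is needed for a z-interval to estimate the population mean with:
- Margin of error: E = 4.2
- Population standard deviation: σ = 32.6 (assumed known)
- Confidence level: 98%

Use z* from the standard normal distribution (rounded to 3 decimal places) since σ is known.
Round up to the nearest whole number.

Using z* since population σ is known (z-interval formula).

For 98% confidence, z* = 2.326 (from standard normal table)

Sample size formula for z-interval: n = (z*σ/E)²

n = (2.326 × 32.6 / 4.2)²
  = (18.054190)²
  = 325.9538

Round up to the nearest whole number: n = 326

326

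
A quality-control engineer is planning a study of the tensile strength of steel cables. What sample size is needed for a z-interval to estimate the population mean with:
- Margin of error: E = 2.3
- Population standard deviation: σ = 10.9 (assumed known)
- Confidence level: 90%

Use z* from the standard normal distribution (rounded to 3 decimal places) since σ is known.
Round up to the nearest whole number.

Using z* since population σ is known (z-interval formula).

For 90% confidence, z* = 1.645 (from standard normal table)

Sample size formula for z-interval: n = (z*σ/E)²

n = (1.645 × 10.9 / 2.3)²
  = (7.795870)²
  = 60.7756

Round up to the nearest whole number: n = 61

61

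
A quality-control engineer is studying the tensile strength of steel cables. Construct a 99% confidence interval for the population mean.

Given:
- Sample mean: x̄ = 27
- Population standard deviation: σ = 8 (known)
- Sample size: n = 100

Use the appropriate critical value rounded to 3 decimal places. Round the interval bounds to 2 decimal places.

The population standard deviation σ is known, so use a z-interval (standard normal critical value).

For 99% confidence, z* = 2.576 (from standard normal table)

Standard error: SE = σ/√n = 8/√100 = 0.800000

Margin of error: E = z* × SE = 2.576 × 0.800000 = 2.0608

Z-interval: x̄ ± E = 27 ± 2.0608 = (24.9392, 29.0608)

Rounded to 2 decimal places:

(24.94, 29.06)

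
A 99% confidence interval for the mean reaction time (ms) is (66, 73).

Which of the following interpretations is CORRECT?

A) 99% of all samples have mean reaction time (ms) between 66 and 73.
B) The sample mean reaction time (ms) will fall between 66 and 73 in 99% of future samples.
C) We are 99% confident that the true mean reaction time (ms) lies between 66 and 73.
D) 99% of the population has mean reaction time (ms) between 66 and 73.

A confidence interval represents our confidence in the procedure, not a probability statement about the parameter.

Key concept: If we repeated this sampling process many times and computed a 99% CI each time, about 99% of those intervals would contain the true population parameter.

For this specific interval (66, 73):
- Midpoint (point estimate): 69.5
- Margin of error: 3.5

The correct interpretation is the one stating confidence that the true parameter lies in the interval — option C.

C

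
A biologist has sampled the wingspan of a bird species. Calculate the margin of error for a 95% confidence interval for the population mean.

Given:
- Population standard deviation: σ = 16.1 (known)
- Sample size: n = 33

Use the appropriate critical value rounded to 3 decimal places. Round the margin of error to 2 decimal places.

The population standard deviation σ is known, so use the z-interval margin of error formula.

For 95% confidence, z* = 1.96 (from standard normal table)

Margin of error formula for z-interval: E = z* × σ/√n

E = 1.96 × 16.1/√33
  = 1.96 × 2.802650
  = 5.4932

Rounded to 2 decimal places:

5.49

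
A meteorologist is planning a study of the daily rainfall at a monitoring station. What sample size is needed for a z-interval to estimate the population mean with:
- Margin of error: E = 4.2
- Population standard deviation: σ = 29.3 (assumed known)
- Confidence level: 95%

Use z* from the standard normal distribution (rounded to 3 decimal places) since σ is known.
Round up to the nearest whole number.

Using z* since population σ is known (z-interval formula).

For 95% confidence, z* = 1.96 (from standard normal table)

Sample size formula for z-interval: n = (z*σ/E)²

n = (1.96 × 29.3 / 4.2)²
  = (13.673333)²
  = 186.9600

Round up to the nearest whole number: n = 187

187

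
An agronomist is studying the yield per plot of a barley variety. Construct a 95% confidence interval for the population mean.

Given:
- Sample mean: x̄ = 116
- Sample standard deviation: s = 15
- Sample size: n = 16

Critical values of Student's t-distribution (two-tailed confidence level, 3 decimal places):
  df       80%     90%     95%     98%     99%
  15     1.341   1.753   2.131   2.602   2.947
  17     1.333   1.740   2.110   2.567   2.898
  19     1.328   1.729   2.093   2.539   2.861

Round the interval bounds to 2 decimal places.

The population standard deviation σ is unknown (only the sample standard deviation s is given), so use a t-interval with df = n - 1 = 16 - 1 = 15.

For 95% confidence with df = 15, t* = 2.131 (from t-table)

Standard error: SE = s/√n = 15/√16 = 3.750000

Margin of error: E = t* × SE = 2.131 × 3.750000 = 7.9912

T-interval: x̄ ± E = 116 ± 7.9912 = (108.0088, 123.9912)

Rounded to 2 decimal places:

(108.01, 123.99)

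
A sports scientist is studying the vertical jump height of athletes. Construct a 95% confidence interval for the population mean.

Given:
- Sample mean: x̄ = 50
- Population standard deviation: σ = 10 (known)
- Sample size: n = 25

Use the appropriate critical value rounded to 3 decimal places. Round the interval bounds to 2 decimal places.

The population standard deviation σ is known, so use a z-interval (standard normal critical value).

For 95% confidence, z* = 1.96 (from standard normal table)

Standard error: SE = σ/√n = 10/√25 = 2.000000

Margin of error: E = z* × SE = 1.96 × 2.000000 = 3.9200

Z-interval: x̄ ± E = 50 ± 3.9200 = (46.0800, 53.9200)

Rounded to 2 decimal places:

(46.08, 53.92)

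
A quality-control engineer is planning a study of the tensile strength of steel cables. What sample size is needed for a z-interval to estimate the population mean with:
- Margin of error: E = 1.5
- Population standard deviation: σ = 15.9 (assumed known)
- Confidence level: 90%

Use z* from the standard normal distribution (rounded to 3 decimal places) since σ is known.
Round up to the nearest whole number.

Using z* since population σ is known (z-interval formula).

For 90% confidence, z* = 1.645 (from standard normal table)

Sample size formula for z-interval: n = (z*σ/E)²

n = (1.645 × 15.9 / 1.5)²
  = (17.437000)²
  = 304.0490

Round up to the nearest whole number: n = 305

305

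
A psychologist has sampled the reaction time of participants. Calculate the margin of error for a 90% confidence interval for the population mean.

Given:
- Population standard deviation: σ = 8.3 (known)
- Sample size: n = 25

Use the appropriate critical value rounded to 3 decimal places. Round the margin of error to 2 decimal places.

The population standard deviation σ is known, so use the z-interval margin of error formula.

For 90% confidence, z* = 1.645 (from standard normal table)

Margin of error formula for z-interval: E = z* × σ/√n

E = 1.645 × 8.3/√25
  = 1.645 × 1.660000
  = 2.7307

Rounded to 2 decimal places:

2.73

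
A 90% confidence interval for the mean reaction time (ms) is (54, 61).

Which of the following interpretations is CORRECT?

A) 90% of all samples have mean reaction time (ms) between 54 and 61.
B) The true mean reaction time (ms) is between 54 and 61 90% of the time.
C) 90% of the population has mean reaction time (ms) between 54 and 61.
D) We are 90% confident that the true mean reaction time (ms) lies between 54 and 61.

A confidence interval represents our confidence in the procedure, not a probability statement about the parameter.

Key concept: If we repeated this sampling process many times and computed a 90% CI each time, about 90% of those intervals would contain the true population parameter.

For this specific interval (54, 61):
- Midpoint (point estimate): 57.5
- Margin of error: 3.5

The correct interpretation is the one stating confidence that the true parameter lies in the interval — option D.

D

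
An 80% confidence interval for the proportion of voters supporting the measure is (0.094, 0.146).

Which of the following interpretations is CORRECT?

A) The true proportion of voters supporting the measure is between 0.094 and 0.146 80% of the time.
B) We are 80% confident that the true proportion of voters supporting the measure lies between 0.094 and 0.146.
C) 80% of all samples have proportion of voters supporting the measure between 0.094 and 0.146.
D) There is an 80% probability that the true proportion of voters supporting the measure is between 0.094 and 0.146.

A confidence interval represents our confidence in the procedure, not a probability statement about the parameter.

Key concept: If we repeated this sampling process many times and computed an 80% CI each time, about 80% of those intervals would contain the true population parameter.

For this specific interval (0.094, 0.146):
- Midpoint (point estimate): 0.12
- Margin of error: 0.026

The correct interpretation is the one stating confidence that the true parameter lies in the interval — option B.

B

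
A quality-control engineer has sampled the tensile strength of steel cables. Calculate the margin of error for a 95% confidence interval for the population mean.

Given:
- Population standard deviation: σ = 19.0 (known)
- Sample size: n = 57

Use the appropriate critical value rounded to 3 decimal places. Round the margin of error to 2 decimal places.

The population standard deviation σ is known, so use the z-interval margin of error formula.

For 95% confidence, z* = 1.96 (from standard normal table)

Margin of error formula for z-interval: E = z* × σ/√n

E = 1.96 × 19.0/√57
  = 1.96 × 2.516611
  = 4.9326

Rounded to 2 decimal places:

4.93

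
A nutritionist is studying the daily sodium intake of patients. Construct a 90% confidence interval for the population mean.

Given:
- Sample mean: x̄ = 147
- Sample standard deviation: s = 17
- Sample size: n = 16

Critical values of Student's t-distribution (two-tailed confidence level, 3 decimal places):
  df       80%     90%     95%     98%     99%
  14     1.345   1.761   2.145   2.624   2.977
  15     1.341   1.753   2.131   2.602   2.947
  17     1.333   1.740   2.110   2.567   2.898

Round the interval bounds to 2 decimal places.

The population standard deviation σ is unknown (only the sample standard deviation s is given), so use a t-interval with df = n - 1 = 16 - 1 = 15.

For 90% confidence with df = 15, t* = 1.753 (from t-table)

Standard error: SE = s/√n = 17/√16 = 4.250000

Margin of error: E = t* × SE = 1.753 × 4.250000 = 7.4502

T-interval: x̄ ± E = 147 ± 7.4502 = (139.5497, 154.4503)

Rounded to 2 decimal places:

(139.55, 154.45)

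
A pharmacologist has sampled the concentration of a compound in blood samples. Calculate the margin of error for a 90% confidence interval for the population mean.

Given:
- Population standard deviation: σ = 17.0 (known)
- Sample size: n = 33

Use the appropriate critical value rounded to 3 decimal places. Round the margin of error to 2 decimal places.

The population standard deviation σ is known, so use the z-interval margin of error formula.

For 90% confidence, z* = 1.645 (from standard normal table)

Margin of error formula for z-interval: E = z* × σ/√n

E = 1.645 × 17.0/√33
  = 1.645 × 2.959320
  = 4.8681

Rounded to 2 decimal places:

4.87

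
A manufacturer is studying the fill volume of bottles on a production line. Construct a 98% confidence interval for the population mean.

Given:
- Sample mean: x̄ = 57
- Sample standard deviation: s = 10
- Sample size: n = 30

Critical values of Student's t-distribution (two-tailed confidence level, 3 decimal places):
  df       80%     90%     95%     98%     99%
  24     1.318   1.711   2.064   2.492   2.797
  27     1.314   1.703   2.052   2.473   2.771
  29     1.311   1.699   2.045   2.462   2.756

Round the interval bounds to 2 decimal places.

The population standard deviation σ is unknown (only the sample standard deviation s is given), so use a t-interval with df = n - 1 = 30 - 1 = 29.

For 98% confidence with df = 29, t* = 2.462 (from t-table)

Standard error: SE = s/√n = 10/√30 = 1.8257419

Margin of error: E = t* × SE = 2.462 × 1.8257419 = 4.49498

T-interval: x̄ ± E = 57 ± 4.49498 = (52.50502, 61.49498)

Rounded to 2 decimal places:

(52.51, 61.49)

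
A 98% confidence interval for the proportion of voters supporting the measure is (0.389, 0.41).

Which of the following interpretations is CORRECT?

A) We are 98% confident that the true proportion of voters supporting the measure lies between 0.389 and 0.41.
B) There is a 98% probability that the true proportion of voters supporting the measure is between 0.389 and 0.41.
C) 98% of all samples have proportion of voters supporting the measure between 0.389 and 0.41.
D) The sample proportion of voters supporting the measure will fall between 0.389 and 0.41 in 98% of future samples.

A confidence interval represents our confidence in the procedure, not a probability statement about the parameter.

Key concept: If we repeated this sampling process many times and computed a 98% CI each time, about 98% of those intervals would contain the true population parameter.

For this specific interval (0.389, 0.41):
- Midpoint (point estimate): 0.3995
- Margin of error: 0.0105

The correct interpretation is the one stating confidence that the true parameter lies in the interval — option A.

A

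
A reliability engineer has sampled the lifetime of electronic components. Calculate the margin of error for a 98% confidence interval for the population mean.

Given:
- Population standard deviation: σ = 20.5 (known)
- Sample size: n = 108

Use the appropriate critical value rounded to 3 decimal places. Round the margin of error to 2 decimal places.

The population standard deviation σ is known, so use the z-interval margin of error formula.

For 98% confidence, z* = 2.326 (from standard normal table)

Margin of error formula for z-interval: E = z* × σ/√n

E = 2.326 × 20.5/√108
  = 2.326 × 1.972613
  = 4.5883

Rounded to 2 decimal places:

4.59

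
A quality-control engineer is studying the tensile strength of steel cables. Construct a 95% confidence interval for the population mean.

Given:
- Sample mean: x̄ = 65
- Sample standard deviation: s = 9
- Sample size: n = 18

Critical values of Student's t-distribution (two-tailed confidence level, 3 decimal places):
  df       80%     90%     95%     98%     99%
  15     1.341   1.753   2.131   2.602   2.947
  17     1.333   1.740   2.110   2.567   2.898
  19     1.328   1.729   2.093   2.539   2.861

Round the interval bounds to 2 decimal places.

The population standard deviation σ is unknown (only the sample standard deviation s is given), so use a t-interval with df = n - 1 = 18 - 1 = 17.

For 95% confidence with df = 17, t* = 2.110 (from t-table)

Standard error: SE = s/√n = 9/√18 = 2.121320

Margin of error: E = t* × SE = 2.110 × 2.121320 = 4.4760

T-interval: x̄ ± E = 65 ± 4.4760 = (60.5240, 69.4760)

Rounded to 2 decimal places:

(60.52, 69.48)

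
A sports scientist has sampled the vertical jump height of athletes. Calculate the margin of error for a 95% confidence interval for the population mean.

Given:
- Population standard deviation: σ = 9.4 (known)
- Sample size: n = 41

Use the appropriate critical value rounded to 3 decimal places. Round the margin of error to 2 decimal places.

The population standard deviation σ is known, so use the z-interval margin of error formula.

For 95% confidence, z* = 1.96 (from standard normal table)

Margin of error formula for z-interval: E = z* × σ/√n

E = 1.96 × 9.4/√41
  = 1.96 × 1.468033
  = 2.8773

Rounded to 2 decimal places:

2.88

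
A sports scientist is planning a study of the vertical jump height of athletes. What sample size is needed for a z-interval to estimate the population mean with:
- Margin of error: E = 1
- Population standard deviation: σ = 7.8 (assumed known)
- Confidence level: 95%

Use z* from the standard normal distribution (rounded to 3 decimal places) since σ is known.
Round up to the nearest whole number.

Using z* since population σ is known (z-interval formula).

For 95% confidence, z* = 1.96 (from standard normal table)

Sample size formula for z-interval: n = (z*σ/E)²

n = (1.96 × 7.8 / 1)²
  = (15.288000)²
  = 233.7229

Round up to the nearest whole number: n = 234

234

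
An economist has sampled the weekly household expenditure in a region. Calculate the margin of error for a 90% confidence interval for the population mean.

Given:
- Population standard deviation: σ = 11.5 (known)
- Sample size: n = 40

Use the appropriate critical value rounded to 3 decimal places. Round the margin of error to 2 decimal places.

The population standard deviation σ is known, so use the z-interval margin of error formula.

For 90% confidence, z* = 1.645 (from standard normal table)

Margin of error formula for z-interval: E = z* × σ/√n

E = 1.645 × 11.5/√40
  = 1.645 × 1.818310
  = 2.9911

Rounded to 2 decimal places:

2.99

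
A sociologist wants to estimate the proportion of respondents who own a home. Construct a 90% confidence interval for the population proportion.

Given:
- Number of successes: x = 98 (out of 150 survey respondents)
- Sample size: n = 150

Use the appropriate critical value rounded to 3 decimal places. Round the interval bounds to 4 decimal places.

Sample proportion: p̂ = 98/150 = 0.653333

Check conditions for normal approximation:
  np̂ = 98 ≥ 10 ✓
  n(1-p̂) = 52 ≥ 10 ✓

The sample is large enough, so use a z-interval (normal approximation) for the proportion.

For 90% confidence, z* = 1.645 (from standard normal table)

Standard error: SE = √(p̂(1-p̂)/n) = √(0.653333×0.346667/150) = 0.03885777

Margin of error: E = z* × SE = 1.645 × 0.03885777 = 0.063921

Z-interval: p̂ ± E = 0.653333 ± 0.063921 = (0.589412, 0.717254)

Rounded to 4 decimal places:

(0.5894, 0.7173)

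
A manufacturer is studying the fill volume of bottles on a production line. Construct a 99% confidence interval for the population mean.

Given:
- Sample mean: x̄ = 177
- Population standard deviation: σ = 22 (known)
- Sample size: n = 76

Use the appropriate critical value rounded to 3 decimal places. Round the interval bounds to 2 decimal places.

The population standard deviation σ is known, so use a z-interval (standard normal critical value).

For 99% confidence, z* = 2.576 (from standard normal table)

Standard error: SE = σ/√n = 22/√76 = 2.523573

Margin of error: E = z* × SE = 2.576 × 2.523573 = 6.5007

Z-interval: x̄ ± E = 177 ± 6.5007 = (170.4993, 183.5007)

Rounded to 2 decimal places:

(170.50, 183.50)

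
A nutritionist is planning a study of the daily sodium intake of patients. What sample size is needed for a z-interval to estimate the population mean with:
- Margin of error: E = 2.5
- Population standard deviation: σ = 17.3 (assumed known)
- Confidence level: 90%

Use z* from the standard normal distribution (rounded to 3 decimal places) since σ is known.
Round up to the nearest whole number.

Using z* since population σ is known (z-interval formula).

For 90% confidence, z* = 1.645 (from standard normal table)

Sample size formula for z-interval: n = (z*σ/E)²

n = (1.645 × 17.3 / 2.5)²
  = (11.383400)²
  = 129.5818

Round up to the nearest whole number: n = 130

130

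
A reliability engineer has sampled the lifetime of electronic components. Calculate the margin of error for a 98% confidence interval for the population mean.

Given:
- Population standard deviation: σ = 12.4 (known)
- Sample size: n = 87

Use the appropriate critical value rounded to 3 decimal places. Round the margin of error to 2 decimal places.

The population standard deviation σ is known, so use the z-interval margin of error formula.

For 98% confidence, z* = 2.326 (from standard normal table)

Margin of error formula for z-interval: E = z* × σ/√n

E = 2.326 × 12.4/√87
  = 2.326 × 1.329420
  = 3.0922

Rounded to 2 decimal places:

3.09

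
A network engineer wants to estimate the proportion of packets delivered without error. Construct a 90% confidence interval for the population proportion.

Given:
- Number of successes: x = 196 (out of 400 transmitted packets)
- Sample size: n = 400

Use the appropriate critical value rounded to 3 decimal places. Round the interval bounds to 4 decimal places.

Sample proportion: p̂ = 196/400 = 0.490000

Check conditions for normal approximation:
  np̂ = 196 ≥ 10 ✓
  n(1-p̂) = 204 ≥ 10 ✓

The sample is large enough, so use a z-interval (normal approximation) for the proportion.

For 90% confidence, z* = 1.645 (from standard normal table)

Standard error: SE = √(p̂(1-p̂)/n) = √(0.490000×0.510000/400) = 0.02499500

Margin of error: E = z* × SE = 1.645 × 0.02499500 = 0.041117

Z-interval: p̂ ± E = 0.490000 ± 0.041117 = (0.448883, 0.531117)

Rounded to 4 decimal places:

(0.4489, 0.5311)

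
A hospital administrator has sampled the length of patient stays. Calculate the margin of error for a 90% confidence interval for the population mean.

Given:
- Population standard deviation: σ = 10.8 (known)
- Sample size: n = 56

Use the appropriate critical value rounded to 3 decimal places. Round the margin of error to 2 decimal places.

The population standard deviation σ is known, so use the z-interval margin of error formula.

For 90% confidence, z* = 1.645 (from standard normal table)

Margin of error formula for z-interval: E = z* × σ/√n

E = 1.645 × 10.8/√56
  = 1.645 × 1.443211
  = 2.3741

Rounded to 2 decimal places:

2.37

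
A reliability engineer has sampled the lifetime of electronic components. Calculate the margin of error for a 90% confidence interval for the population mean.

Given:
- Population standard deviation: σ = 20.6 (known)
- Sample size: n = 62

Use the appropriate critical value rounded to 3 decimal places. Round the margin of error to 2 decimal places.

The population standard deviation σ is known, so use the z-interval margin of error formula.

For 90% confidence, z* = 1.645 (from standard normal table)

Margin of error formula for z-interval: E = z* × σ/√n

E = 1.645 × 20.6/√62
  = 1.645 × 2.616203
  = 4.3037

Rounded to 2 decimal places:

4.30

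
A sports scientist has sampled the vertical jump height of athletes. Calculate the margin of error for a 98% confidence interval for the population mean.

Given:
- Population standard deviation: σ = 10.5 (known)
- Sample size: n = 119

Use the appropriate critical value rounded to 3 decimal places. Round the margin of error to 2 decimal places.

The population standard deviation σ is known, so use the z-interval margin of error formula.

For 98% confidence, z* = 2.326 (from standard normal table)

Margin of error formula for z-interval: E = z* × σ/√n

E = 2.326 × 10.5/√119
  = 2.326 × 0.962533
  = 2.2389

Rounded to 2 decimal places:

2.24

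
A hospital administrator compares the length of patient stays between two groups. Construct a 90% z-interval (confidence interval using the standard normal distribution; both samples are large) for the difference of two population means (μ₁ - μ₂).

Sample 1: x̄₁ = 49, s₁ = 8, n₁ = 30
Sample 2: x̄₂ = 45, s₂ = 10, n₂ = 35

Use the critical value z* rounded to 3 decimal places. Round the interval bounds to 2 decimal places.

Both samples are large (n₁ = 30 ≥ 30, n₂ = 35 ≥ 30), so a z-interval for the difference of means applies.

Point estimate: x̄₁ - x̄₂ = 49 - 45 = 4

Standard error: SE = √(s₁²/n₁ + s₂²/n₂)
= √(8²/30 + 10²/35)
= √(2.133333 + 2.857143)
= 2.233937

For 90% confidence, z* = 1.645 (from standard normal table)
Margin of error: E = z* × SE = 1.645 × 2.233937 = 3.6748

Z-interval: (x̄₁ - x̄₂) ± E = 4 ± 3.6748 = (0.3252, 7.6748)

Rounded to 2 decimal places:

(0.33, 7.67)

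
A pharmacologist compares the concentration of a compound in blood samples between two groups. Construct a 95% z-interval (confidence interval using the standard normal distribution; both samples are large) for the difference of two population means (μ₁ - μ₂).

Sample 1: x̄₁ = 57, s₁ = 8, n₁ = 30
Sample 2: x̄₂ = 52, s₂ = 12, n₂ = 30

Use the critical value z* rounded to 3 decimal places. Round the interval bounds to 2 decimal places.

Both samples are large (n₁ = 30 ≥ 30, n₂ = 30 ≥ 30), so a z-interval for the difference of means applies.

Point estimate: x̄₁ - x̄₂ = 57 - 52 = 5

Standard error: SE = √(s₁²/n₁ + s₂²/n₂)
= √(8²/30 + 12²/30)
= √(2.133333 + 4.800000)
= 2.633122

For 95% confidence, z* = 1.96 (from standard normal table)
Margin of error: E = z* × SE = 1.96 × 2.633122 = 5.1609

Z-interval: (x̄₁ - x̄₂) ± E = 5 ± 5.1609 = (-0.1609, 10.1609)

Rounded to 2 decimal places:

(-0.16, 10.16)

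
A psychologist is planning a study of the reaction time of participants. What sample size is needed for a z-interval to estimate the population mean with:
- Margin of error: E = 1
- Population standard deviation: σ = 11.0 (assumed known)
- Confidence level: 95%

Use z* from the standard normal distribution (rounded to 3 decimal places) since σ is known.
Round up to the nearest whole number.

Using z* since population σ is known (z-interval formula).

For 95% confidence, z* = 1.96 (from standard normal table)

Sample size formula for z-interval: n = (z*σ/E)²

n = (1.96 × 11.0 / 1)²
  = (21.560000)²
  = 464.8336

Round up to the nearest whole number: n = 465

465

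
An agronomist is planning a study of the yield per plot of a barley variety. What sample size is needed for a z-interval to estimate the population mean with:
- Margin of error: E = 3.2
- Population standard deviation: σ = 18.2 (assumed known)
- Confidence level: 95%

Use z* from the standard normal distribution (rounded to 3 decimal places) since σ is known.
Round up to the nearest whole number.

Using z* since population σ is known (z-interval formula).

For 95% confidence, z* = 1.96 (from standard normal table)

Sample size formula for z-interval: n = (z*σ/E)²

n = (1.96 × 18.2 / 3.2)²
  = (11.147500)²
  = 124.2668

Round up to the nearest whole number: n = 125

125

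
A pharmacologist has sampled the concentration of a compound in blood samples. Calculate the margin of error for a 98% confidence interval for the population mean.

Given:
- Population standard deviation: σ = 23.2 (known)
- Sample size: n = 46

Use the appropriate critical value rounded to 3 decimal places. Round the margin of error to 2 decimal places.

The population standard deviation σ is known, so use the z-interval margin of error formula.

For 98% confidence, z* = 2.326 (from standard normal table)

Margin of error formula for z-interval: E = z* × σ/√n

E = 2.326 × 23.2/√46
  = 2.326 × 3.420653
  = 7.9564

Rounded to 2 decimal places:

7.96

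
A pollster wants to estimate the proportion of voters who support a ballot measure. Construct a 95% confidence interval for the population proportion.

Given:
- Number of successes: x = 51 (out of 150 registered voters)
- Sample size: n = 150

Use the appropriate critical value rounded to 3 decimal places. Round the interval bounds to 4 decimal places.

Sample proportion: p̂ = 51/150 = 0.340000

Check conditions for normal approximation:
  np̂ = 51 ≥ 10 ✓
  n(1-p̂) = 99 ≥ 10 ✓

The sample is large enough, so use a z-interval (normal approximation) for the proportion.

For 95% confidence, z* = 1.96 (from standard normal table)

Standard error: SE = √(p̂(1-p̂)/n) = √(0.340000×0.660000/150) = 0.03867816

Margin of error: E = z* × SE = 1.96 × 0.03867816 = 0.075809

Z-interval: p̂ ± E = 0.340000 ± 0.075809 = (0.264191, 0.415809)

Rounded to 4 decimal places:

(0.2642, 0.4158)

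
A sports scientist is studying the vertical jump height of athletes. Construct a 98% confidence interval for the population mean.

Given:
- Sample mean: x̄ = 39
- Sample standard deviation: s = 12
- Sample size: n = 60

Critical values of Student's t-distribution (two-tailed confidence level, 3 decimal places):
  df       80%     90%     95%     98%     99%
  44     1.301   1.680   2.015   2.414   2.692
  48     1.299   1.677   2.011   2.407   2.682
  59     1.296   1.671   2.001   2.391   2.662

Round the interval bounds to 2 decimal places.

The population standard deviation σ is unknown (only the sample standard deviation s is given), so use a t-interval with df = n - 1 = 60 - 1 = 59.

For 98% confidence with df = 59, t* = 2.391 (from t-table)

Standard error: SE = s/√n = 12/√60 = 1.549193

Margin of error: E = t* × SE = 2.391 × 1.549193 = 3.7041

T-interval: x̄ ± E = 39 ± 3.7041 = (35.2959, 42.7041)

Rounded to 2 decimal places:

(35.30, 42.70)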